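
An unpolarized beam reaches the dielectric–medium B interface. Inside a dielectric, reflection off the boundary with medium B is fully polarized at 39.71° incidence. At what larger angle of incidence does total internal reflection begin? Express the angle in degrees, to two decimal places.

θ_c ≈ 56.15°

tan θ_B = n₂/n₁ = tan 39.71° = 0.8305.
Total internal reflection: sin θ_c = n₂/n₁ = 0.8305.
θ_c = arcsin(0.8305) = 56.15°.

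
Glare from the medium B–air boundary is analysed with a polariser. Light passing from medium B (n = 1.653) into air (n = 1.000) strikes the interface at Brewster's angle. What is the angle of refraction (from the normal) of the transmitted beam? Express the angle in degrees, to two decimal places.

tan θ_B = n₂/n₁ = 1.000/1.653 = 0.6050, so θ_B = 31.17°.
Since θ_B + θ_t = 90° at Brewster incidence, θ_t = 90° − 31.17° = 58.83°.

θ_t ≈ 58.83°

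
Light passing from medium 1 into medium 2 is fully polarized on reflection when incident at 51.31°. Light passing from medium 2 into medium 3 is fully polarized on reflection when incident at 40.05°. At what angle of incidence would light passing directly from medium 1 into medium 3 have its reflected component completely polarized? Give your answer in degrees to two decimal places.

n₂/n₁ = tan 51.31° = 1.2487 and n₃/n₂ = tan 40.05° = 0.8406.
Multiplying, n₃/n₁ = 1.2487 × 0.8406 = 1.0496, and θ_B(1→3) = arctan 1.0496 = 46.39°.

θ_B ≈ 46.39°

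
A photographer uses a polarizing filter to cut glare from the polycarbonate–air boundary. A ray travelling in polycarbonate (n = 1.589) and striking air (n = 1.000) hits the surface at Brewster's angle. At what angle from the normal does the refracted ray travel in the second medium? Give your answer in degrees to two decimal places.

θ_B = arctan(n₂/n₁) = arctan(1.000/1.589) = 32.18°.
At Brewster's angle the reflected and refracted rays are perpendicular, so θ_t = 90° − θ_B = 90° − 32.18° = 57.82°.

θ_t ≈ 57.82°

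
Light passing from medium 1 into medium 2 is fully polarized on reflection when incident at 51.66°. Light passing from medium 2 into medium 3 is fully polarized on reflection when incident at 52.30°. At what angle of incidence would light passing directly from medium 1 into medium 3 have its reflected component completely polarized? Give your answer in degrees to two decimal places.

tan θ_B(1→2) = n₂/n₁ = tan 51.66° = 1.2644.
tan θ_B(2→3) = n₃/n₂ = tan 52.30° = 1.2938.
Multiplying, n₃/n₁ = 1.2644 × 1.2938 = 1.6359, and θ_B(1→3) = arctan 1.6359 = 58.56°.

θ_B ≈ 58.56°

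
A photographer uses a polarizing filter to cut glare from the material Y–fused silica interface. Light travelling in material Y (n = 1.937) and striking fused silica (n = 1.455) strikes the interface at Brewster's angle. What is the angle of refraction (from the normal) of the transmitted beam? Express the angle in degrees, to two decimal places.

θ_t ≈ 53.09°

θ_B = arctan(n₂/n₁) = arctan(1.455/1.937) = 36.91°.
At Brewster's angle the reflected and refracted rays are perpendicular, so θ_t = 90° − θ_B = 90° − 36.91° = 53.09°.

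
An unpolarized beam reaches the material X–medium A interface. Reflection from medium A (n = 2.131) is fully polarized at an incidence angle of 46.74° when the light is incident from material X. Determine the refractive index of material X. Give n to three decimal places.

n ≈ 2.005

At Brewster's angle, tan θ_B = n₂/n₁ with n₁ on the incident side (material X) and n₂ on the transmitted side (medium A).
n₁ = n₂ / tan θ_B = 2.131 / tan 46.74° = 2.005.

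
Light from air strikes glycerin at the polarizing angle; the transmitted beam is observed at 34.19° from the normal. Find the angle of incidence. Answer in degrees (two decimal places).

θ_B ≈ 55.81°

Since the reflected and refracted rays are at right angles at the polarizing angle, θ_B + θ_t = 90°.
θ_B = 90° − 34.19° = 55.81°.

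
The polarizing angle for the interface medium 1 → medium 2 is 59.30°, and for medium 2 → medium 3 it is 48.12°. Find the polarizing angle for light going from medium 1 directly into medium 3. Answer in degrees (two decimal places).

θ_B ≈ 61.97°

n₂/n₁ = tan 59.30° = 1.6842 and n₃/n₂ = tan 48.12° = 1.1153.
Multiplying, n₃/n₁ = 1.6842 × 1.1153 = 1.8784, and θ_B(1→3) = arctan 1.8784 = 61.97°.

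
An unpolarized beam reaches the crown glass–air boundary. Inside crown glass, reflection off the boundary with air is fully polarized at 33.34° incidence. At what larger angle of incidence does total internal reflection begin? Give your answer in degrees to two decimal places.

n₂/n₁ = tan 33.34° = 0.6579; the critical angle satisfies sin θ_c = n₂/n₁.
θ_c = arcsin(0.6579) = 41.14°.

θ_c ≈ 41.14°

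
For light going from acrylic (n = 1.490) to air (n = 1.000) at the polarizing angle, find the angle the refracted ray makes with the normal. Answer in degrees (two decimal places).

tan θ_B = n₂/n₁ = 1.000/1.490 = 0.6711, so θ_B = 33.87°.
At Brewster's angle the reflected and refracted rays are perpendicular, so θ_t = 90° − θ_B = 90° − 33.87° = 56.13°.

θ_t ≈ 56.13°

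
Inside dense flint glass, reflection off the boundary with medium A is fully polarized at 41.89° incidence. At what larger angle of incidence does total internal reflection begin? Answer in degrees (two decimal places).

tan θ_B = n₂/n₁ = tan 41.89° = 0.8969.
Total internal reflection: sin θ_c = n₂/n₁ = 0.8969.
θ_c = arcsin(0.8969) = 63.76°.

θ_c ≈ 63.76°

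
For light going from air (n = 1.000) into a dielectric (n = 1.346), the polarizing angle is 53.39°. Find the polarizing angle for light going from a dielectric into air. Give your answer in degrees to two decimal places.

θ_B' ≈ 36.61°

tan θ_B' = n₁/n₂ = 1/tan θ_B, so θ_B' = 90° − θ_B.
θ_B' = 90° − 53.39° = 36.61°.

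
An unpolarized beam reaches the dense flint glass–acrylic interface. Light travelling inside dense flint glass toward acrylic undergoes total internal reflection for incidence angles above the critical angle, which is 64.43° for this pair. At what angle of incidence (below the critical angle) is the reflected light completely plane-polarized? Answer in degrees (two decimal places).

At the critical angle sin θ_c = n₂/n₁, giving n₂/n₁ = sin 64.43° = 0.9021.
Then tan θ_B = n₂/n₁ = 0.9021, so θ_B = arctan 0.9021 = 42.05°.

θ_B ≈ 42.05°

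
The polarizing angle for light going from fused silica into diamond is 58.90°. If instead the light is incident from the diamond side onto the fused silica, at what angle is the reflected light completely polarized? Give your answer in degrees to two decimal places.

tan θ_B' = n₁/n₂ = 1/tan θ_B, so θ_B' = 90° − θ_B.
θ_B' = 90° − 58.90° = 31.10°.

θ_B' ≈ 31.10°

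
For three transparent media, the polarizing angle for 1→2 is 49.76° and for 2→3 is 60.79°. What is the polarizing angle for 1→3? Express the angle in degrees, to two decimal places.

θ_B ≈ 64.68°

Each Brewster angle gives a ratio: n₂/n₁ = tan 49.76° = 1.1817, n₃/n₂ = tan 60.79° = 1.7886.
Multiplying, n₃/n₁ = 1.1817 × 1.7886 = 2.1135, and θ_B(1→3) = arctan 2.1135 = 64.68°.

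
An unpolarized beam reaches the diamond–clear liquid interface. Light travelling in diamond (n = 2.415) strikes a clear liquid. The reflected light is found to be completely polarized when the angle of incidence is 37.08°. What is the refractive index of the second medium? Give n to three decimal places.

Brewster's law: tan θ_B = n₂/n₁ (light incident in diamond, refracted into a clear liquid).
n₂ = n₁ tan θ_B = 2.415 × tan 37.08° = 1.825.

n ≈ 1.825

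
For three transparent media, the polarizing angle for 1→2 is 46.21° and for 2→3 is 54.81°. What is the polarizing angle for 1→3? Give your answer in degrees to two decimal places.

θ_B ≈ 55.94°

n₂/n₁ = tan 46.21° = 1.0432 and n₃/n₂ = tan 54.81° = 1.4181.
n₃/n₁ = 1.4793. Then tan θ_B(1→3) = n₃/n₁, so θ_B(1→3) = arctan(1.4793) = 55.94°.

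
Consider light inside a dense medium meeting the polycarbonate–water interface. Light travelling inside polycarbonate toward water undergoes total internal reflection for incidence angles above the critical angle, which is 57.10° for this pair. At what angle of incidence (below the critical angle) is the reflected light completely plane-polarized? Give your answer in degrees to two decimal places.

θ_B ≈ 40.02°

n₂/n₁ = sin θ_c = sin 57.10° = 0.8396.
tan θ_B equals the same ratio, so θ_B = arctan(0.8396) = 40.02°.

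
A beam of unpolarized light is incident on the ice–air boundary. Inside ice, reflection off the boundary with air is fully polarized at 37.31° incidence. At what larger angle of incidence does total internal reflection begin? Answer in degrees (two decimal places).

tan θ_B = n₂/n₁ = tan 37.31° = 0.7621.
Total internal reflection: sin θ_c = n₂/n₁ = 0.7621.
θ_c = arcsin(0.7621) = 49.65°.

θ_c ≈ 49.65°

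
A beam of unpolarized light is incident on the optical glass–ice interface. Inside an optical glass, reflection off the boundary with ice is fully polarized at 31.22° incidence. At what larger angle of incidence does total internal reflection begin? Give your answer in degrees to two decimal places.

From Brewster, n₂/n₁ = tan θ_B = tan 31.22° = 0.6061.
Then sin θ_c = n₂/n₁ = 0.6061, so θ_c = arcsin 0.6061 = 37.31°.

θ_c ≈ 37.31°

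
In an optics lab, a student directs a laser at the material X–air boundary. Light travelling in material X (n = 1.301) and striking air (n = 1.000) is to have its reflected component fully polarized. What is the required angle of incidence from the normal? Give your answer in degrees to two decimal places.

Here n₂/n₁ = 1.000/1.301 = 0.7686, and Brewster's law gives tan θ_B = n₂/n₁.
θ_B = arctan(0.7686) = 37.55°.

θ_B ≈ 37.55°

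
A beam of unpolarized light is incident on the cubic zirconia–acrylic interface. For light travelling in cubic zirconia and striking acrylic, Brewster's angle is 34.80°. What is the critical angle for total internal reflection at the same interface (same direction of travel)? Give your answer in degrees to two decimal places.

n₂/n₁ = tan 34.80° = 0.6950; the critical angle satisfies sin θ_c = n₂/n₁.
θ_c = arcsin(0.6950) = 44.03°.

θ_c ≈ 44.03°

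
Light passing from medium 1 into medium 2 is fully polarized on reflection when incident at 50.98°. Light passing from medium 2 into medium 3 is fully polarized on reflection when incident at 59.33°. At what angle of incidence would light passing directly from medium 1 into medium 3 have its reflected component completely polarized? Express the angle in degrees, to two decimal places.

θ_B ≈ 64.33°

tan θ_B(1→2) = n₂/n₁ = tan 50.98° = 1.2340.
tan θ_B(2→3) = n₃/n₂ = tan 59.33° = 1.6862.
n₃/n₁ = 2.0808. Then tan θ_B(1→3) = n₃/n₁, so θ_B(1→3) = arctan(2.0808) = 64.33°.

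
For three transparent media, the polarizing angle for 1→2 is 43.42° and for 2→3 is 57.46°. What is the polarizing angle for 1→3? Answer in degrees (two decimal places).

n₂/n₁ = tan 43.42° = 0.9463 and n₃/n₂ = tan 57.46° = 1.5673.
Multiplying, n₃/n₁ = 0.9463 × 1.5673 = 1.4831, and θ_B(1→3) = arctan 1.4831 = 56.01°.

θ_B ≈ 56.01°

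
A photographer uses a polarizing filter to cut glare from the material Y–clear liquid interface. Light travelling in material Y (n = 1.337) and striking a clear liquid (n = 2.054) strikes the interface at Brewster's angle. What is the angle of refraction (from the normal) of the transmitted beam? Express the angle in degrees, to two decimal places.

tan θ_B = n₂/n₁ = 2.054/1.337 = 1.5363, so θ_B = 56.94°.
The refracted ray is perpendicular to the reflected ray, so θ_t = 90° − θ_B = 33.06°.

θ_t ≈ 33.06°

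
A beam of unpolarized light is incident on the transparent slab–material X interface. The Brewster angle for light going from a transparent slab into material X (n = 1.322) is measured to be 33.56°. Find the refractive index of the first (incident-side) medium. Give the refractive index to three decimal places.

Full polarization of the reflected beam means tan θ_B = n₂/n₁, where n₁ is the incident medium (a transparent slab).
n₁ = n₂ / tan θ_B = 1.322 / tan 33.56° = 1.993.

n ≈ 1.993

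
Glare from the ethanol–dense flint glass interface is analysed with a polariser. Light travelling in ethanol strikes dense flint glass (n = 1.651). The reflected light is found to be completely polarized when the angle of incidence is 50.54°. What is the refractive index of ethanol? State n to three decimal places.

n ≈ 1.359

Full polarization of the reflected beam means tan θ_B = n₂/n₁, where n₁ is the incident medium (ethanol).
n₁ = n₂ / tan θ_B = 1.651 / tan 50.54° = 1.359.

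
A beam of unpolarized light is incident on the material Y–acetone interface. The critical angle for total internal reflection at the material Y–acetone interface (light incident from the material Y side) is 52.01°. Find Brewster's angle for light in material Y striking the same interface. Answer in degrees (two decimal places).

n₂/n₁ = sin θ_c = sin 52.01° = 0.7881.
tan θ_B equals the same ratio, so θ_B = arctan(0.7881) = 38.24°.

θ_B ≈ 38.24°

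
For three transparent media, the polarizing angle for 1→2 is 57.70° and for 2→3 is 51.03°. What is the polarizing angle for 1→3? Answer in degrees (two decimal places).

Each Brewster angle gives a ratio: n₂/n₁ = tan 57.70° = 1.5818, n₃/n₂ = tan 51.03° = 1.2362.
So n₃/n₁ = (n₂/n₁)(n₃/n₂) = 1.5818 × 1.2362 = 1.9555.
θ_B(1→3) = arctan(1.9555) = 62.92°.

θ_B ≈ 62.92°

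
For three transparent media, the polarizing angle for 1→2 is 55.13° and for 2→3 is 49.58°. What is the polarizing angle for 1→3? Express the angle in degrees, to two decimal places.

Each Brewster angle gives a ratio: n₂/n₁ = tan 55.13° = 1.4351, n₃/n₂ = tan 49.58° = 1.1742.
n₃/n₁ = 1.6850. Then tan θ_B(1→3) = n₃/n₁, so θ_B(1→3) = arctan(1.6850) = 59.31°.

θ_B ≈ 59.31°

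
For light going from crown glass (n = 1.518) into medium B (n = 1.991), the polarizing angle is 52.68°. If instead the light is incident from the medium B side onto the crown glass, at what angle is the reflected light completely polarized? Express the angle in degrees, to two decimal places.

θ_B' ≈ 37.32°

tan θ_B' = n₁/n₂ = 1/tan θ_B, so θ_B' = 90° − θ_B.
θ_B' = 90° − 52.68° = 37.32°.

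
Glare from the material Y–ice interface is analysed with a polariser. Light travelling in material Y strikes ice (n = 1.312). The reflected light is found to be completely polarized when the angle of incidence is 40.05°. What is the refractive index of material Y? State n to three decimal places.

Brewster's law: tan θ_B = n₂/n₁ (light incident in material Y, refracted into ice).
n₁ = n₂ / tan θ_B = 1.312 / tan 40.05° = 1.561.

n ≈ 1.561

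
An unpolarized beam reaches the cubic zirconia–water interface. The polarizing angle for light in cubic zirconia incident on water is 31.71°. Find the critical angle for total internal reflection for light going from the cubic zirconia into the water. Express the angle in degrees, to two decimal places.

θ_c ≈ 38.16°

From Brewster, n₂/n₁ = tan θ_B = tan 31.71° = 0.6179.
Then sin θ_c = n₂/n₁ = 0.6179, so θ_c = arcsin 0.6179 = 38.16°.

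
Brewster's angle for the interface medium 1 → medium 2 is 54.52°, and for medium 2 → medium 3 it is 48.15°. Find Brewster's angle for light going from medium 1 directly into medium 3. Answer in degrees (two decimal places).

θ_B ≈ 57.45°

n₂/n₁ = tan 54.52° = 1.4030 and n₃/n₂ = tan 48.15° = 1.1165.
Multiplying, n₃/n₁ = 1.4030 × 1.1165 = 1.5664, and θ_B(1→3) = arctan 1.5664 = 57.45°.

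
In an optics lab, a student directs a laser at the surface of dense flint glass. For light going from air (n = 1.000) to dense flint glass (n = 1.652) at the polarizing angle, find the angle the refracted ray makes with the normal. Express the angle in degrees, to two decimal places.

θ_t ≈ 31.19°

tan θ_B = n₂/n₁ = 1.652/1.000 = 1.6520, so θ_B = 58.81°.
Since θ_B + θ_t = 90° at Brewster incidence, θ_t = 90° − 58.81° = 31.19°.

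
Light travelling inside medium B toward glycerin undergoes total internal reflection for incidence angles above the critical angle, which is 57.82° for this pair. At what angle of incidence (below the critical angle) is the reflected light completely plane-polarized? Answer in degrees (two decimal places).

n₂/n₁ = sin θ_c = sin 57.82° = 0.8464.
tan θ_B equals the same ratio, so θ_B = arctan(0.8464) = 40.24°.

θ_B ≈ 40.24°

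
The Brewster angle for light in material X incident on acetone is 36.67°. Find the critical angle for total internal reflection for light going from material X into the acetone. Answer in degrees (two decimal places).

θ_c ≈ 48.12°

tan θ_B = n₂/n₁ = tan 36.67° = 0.7446.
Total internal reflection: sin θ_c = n₂/n₁ = 0.7446.
θ_c = arcsin(0.7446) = 48.12°.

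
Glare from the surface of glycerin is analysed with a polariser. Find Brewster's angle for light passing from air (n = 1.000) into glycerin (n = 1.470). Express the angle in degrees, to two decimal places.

Here n₂/n₁ = 1.470/1.000 = 1.4700, and Brewster's law gives tan θ_B = n₂/n₁.
So θ_B = arctan 1.4700 = 55.77°.

θ_B ≈ 55.77°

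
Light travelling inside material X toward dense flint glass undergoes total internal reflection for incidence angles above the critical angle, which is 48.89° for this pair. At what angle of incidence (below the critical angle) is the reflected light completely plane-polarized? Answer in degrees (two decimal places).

θ_B ≈ 37.00°

n₂/n₁ = sin θ_c = sin 48.89° = 0.7534.
tan θ_B equals the same ratio, so θ_B = arctan(0.7534) = 37.00°.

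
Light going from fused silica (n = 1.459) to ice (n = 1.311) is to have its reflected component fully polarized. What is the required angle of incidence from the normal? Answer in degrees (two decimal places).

tan θ_B = n₂/n₁ = 1.311/1.459 = 0.8986. Taking the arctangent, θ_B = 41.94°.

θ_B ≈ 41.94°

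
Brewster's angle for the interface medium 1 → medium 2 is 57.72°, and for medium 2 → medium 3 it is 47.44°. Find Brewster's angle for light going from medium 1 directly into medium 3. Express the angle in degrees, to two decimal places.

tan θ_B(1→2) = n₂/n₁ = tan 57.72° = 1.5831.
tan θ_B(2→3) = n₃/n₂ = tan 47.44° = 1.0890.
Multiplying, n₃/n₁ = 1.5831 × 1.0890 = 1.7240, and θ_B(1→3) = arctan 1.7240 = 59.88°.

θ_B ≈ 59.88°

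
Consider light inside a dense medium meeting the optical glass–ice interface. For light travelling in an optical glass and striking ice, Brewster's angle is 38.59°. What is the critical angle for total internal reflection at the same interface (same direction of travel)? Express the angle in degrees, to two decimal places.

θ_c ≈ 52.94°

From Brewster, n₂/n₁ = tan θ_B = tan 38.59° = 0.7980.
Then sin θ_c = n₂/n₁ = 0.7980, so θ_c = arcsin 0.7980 = 52.94°.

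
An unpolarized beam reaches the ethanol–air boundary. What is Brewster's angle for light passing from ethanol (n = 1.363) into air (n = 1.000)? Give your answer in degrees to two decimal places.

θ_B ≈ 36.27°

Here n₂/n₁ = 1.000/1.363 = 0.7337, and Brewster's law gives tan θ_B = n₂/n₁.
So θ_B = arctan 0.7337 = 36.27°.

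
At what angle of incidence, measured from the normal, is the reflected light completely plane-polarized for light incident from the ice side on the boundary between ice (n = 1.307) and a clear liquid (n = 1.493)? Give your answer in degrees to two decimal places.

Brewster's condition: tan θ_B = n₂/n₁ = 1.493/1.307 = 1.1423. Taking the arctangent, θ_B = 48.80°.

θ_B ≈ 48.80°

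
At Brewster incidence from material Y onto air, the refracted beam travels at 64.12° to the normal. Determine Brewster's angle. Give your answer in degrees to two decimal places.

θ_B ≈ 25.88°

At Brewster's angle the reflected and refracted rays are perpendicular, so θ_B + θ_t = 90°.
θ_B = 90° − 64.12° = 25.88°.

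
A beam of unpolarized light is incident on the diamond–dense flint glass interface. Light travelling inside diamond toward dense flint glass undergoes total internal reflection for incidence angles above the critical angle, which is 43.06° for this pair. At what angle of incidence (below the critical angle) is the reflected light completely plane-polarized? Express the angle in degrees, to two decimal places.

θ_B ≈ 34.32°

At the critical angle sin θ_c = n₂/n₁, giving n₂/n₁ = sin 43.06° = 0.6828.
Then tan θ_B = n₂/n₁ = 0.6828, so θ_B = arctan 0.6828 = 34.32°.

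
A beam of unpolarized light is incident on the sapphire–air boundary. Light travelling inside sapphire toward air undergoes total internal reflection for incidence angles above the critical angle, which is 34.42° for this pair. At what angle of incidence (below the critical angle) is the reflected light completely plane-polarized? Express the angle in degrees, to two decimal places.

θ_B ≈ 29.48°

n₂/n₁ = sin θ_c = sin 34.42° = 0.5653.
tan θ_B equals the same ratio, so θ_B = arctan(0.5653) = 29.48°.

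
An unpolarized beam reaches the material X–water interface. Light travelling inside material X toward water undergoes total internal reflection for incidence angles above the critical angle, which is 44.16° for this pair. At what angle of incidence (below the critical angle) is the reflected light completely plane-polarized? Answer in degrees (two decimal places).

At the critical angle sin θ_c = n₂/n₁, giving n₂/n₁ = sin 44.16° = 0.6967.
Then tan θ_B = n₂/n₁ = 0.6967, so θ_B = arctan 0.6967 = 34.86°.

θ_B ≈ 34.86°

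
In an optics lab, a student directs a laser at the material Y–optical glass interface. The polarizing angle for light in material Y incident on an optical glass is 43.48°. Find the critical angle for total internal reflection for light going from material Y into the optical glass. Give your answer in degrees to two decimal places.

θ_c ≈ 71.50°

n₂/n₁ = tan 43.48° = 0.9483; the critical angle satisfies sin θ_c = n₂/n₁.
θ_c = arcsin(0.9483) = 71.50°.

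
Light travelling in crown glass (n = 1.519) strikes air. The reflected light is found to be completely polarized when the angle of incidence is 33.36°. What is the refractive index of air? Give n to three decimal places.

At the Brewster angle, tan θ_B = n₂/n₁ with n₁ on the incident side (crown glass) and n₂ on the transmitted side (air).
n₂ = n₁ tan θ_B = 1.519 × tan 33.36° = 1.000.

n ≈ 1.000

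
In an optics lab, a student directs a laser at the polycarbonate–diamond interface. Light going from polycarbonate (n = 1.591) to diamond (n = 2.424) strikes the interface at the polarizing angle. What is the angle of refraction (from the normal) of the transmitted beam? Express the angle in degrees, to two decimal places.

First find Brewster's angle: tan θ_B = 2.424/1.591 = 1.5236, giving θ_B = 56.72°.
Since θ_B + θ_t = 90° at Brewster incidence, θ_t = 90° − 56.72° = 33.28°.

θ_t ≈ 33.28°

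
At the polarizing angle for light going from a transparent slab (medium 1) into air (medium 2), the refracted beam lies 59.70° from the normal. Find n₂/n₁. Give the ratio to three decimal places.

n₂/n₁ ≈ 0.584

At Brewster incidence θ_B = 90° − θ_t = 90° − 59.70° = 30.30°.
tan θ_B = n₂/n₁, so n₂/n₁ = tan 30.30° = 0.584.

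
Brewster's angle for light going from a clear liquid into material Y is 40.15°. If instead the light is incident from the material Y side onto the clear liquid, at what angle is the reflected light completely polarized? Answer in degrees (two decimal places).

θ_B' ≈ 49.85°

Reversing the direction swaps n₁ and n₂, so tan θ_B' = 1/tan θ_B and θ_B' = 90° − θ_B.
Hence θ_B' = 90° − 40.15° = 49.85°.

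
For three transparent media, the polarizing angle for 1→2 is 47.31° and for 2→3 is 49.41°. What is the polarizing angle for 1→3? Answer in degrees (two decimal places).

tan θ_B(1→2) = n₂/n₁ = tan 47.31° = 1.0841.
tan θ_B(2→3) = n₃/n₂ = tan 49.41° = 1.1671.
Multiplying, n₃/n₁ = 1.0841 × 1.1671 = 1.2653, and θ_B(1→3) = arctan 1.2653 = 51.68°.

θ_B ≈ 51.68°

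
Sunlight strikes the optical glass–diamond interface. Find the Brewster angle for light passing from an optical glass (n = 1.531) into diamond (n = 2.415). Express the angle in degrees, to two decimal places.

Here n₂/n₁ = 2.415/1.531 = 1.5774, and Brewster's law gives tan θ_B = n₂/n₁.
θ_B = arctan(1.5774) = 57.63°.

θ_B ≈ 57.63°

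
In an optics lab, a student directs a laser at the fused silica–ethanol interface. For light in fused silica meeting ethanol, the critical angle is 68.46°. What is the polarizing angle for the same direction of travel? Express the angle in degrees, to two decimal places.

θ_B ≈ 42.93°

n₂/n₁ = sin θ_c = sin 68.46° = 0.9302.
tan θ_B equals the same ratio, so θ_B = arctan(0.9302) = 42.93°.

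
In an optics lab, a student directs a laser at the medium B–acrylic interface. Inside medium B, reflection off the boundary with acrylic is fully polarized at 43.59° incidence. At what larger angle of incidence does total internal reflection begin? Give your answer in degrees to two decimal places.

From Brewster, n₂/n₁ = tan θ_B = tan 43.59° = 0.9520.
Then sin θ_c = n₂/n₁ = 0.9520, so θ_c = arcsin 0.9520 = 72.17°.

θ_c ≈ 72.17°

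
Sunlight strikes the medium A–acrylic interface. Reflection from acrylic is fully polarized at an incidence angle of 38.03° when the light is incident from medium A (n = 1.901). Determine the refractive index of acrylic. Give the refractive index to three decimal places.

n ≈ 1.487

Full polarization of the reflected beam means tan θ_B = n₂/n₁, where n₁ is the incident medium (medium A).
n₂ = n₁ tan θ_B = 1.901 × tan 38.03° = 1.487.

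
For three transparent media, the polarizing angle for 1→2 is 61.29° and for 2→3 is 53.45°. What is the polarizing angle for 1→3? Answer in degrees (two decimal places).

Each Brewster angle gives a ratio: n₂/n₁ = tan 61.29° = 1.8258, n₃/n₂ = tan 53.45° = 1.3490.
n₃/n₁ = 2.4629. Then tan θ_B(1→3) = n₃/n₁, so θ_B(1→3) = arctan(2.4629) = 67.90°.

θ_B ≈ 67.90°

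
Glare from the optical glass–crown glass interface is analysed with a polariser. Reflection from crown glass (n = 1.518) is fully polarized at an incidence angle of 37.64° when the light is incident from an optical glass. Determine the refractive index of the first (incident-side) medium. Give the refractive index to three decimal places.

n ≈ 1.968

At Brewster's angle, tan θ_B = n₂/n₁ with n₁ on the incident side (an optical glass) and n₂ on the transmitted side (crown glass).
n₁ = n₂ / tan θ_B = 1.518 / tan 37.64° = 1.968.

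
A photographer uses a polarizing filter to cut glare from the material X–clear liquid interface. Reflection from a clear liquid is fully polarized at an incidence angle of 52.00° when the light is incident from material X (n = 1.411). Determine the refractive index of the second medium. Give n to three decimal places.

n ≈ 1.806

Brewster's law: tan θ_B = n₂/n₁ (light incident in material X, refracted into a clear liquid).
n₂ = n₁ tan θ_B = 1.411 × tan 52.00° = 1.806.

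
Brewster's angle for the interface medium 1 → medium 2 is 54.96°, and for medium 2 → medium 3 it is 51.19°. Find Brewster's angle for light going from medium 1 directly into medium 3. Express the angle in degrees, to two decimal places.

Each Brewster angle gives a ratio: n₂/n₁ = tan 54.96° = 1.4260, n₃/n₂ = tan 51.19° = 1.2433.
So n₃/n₁ = (n₂/n₁)(n₃/n₂) = 1.4260 × 1.2433 = 1.7730.
θ_B(1→3) = arctan(1.7730) = 60.58°.

θ_B ≈ 60.58°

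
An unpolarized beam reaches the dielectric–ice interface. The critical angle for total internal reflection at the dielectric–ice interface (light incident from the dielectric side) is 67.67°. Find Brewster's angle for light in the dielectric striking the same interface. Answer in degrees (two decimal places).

sin θ_c = n₂/n₁, so n₂/n₁ = sin 67.67° = 0.9250.
Brewster: tan θ_B = n₂/n₁ = 0.9250.
θ_B = arctan(0.9250) = 42.77°.

θ_B ≈ 42.77°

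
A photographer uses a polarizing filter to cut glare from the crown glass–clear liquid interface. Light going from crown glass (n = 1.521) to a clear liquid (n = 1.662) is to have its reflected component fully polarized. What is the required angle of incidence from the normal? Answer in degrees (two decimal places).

θ_B ≈ 47.54°

The reflected p-component vanishes when tan θ_B = n₂/n₁.
tan θ_B = n₂/n₁ = 1.662/1.521 = 1.0927. Taking the arctangent, θ_B = 47.54°.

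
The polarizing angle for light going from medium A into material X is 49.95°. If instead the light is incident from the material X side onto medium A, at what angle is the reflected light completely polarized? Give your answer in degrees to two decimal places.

The two Brewster angles are complementary: θ_B' = 90° − θ_B = 90° − 49.95° = 40.05°.

θ_B' ≈ 40.05°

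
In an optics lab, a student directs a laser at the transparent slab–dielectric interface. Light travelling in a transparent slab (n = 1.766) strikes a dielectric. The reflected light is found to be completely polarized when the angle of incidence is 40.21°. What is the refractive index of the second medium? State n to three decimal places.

n ≈ 1.493

Brewster's law: tan θ_B = n₂/n₁ (light incident in a transparent slab, refracted into a dielectric).
n₂ = n₁ tan θ_B = 1.766 × tan 40.21° = 1.493.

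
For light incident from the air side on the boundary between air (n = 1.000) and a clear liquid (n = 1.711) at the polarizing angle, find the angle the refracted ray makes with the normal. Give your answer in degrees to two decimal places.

θ_t ≈ 30.30°

tan θ_B = n₂/n₁ = 1.711/1.000 = 1.7110, so θ_B = 59.70°.
The refracted ray is perpendicular to the reflected ray, so θ_t = 90° − θ_B = 30.30°.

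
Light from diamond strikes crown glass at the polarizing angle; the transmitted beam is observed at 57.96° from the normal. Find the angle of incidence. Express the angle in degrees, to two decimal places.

θ_B ≈ 32.04°

At Brewster's angle the reflected and refracted rays are perpendicular, so θ_B + θ_t = 90°.
So θ_B = 90° − θ_t = 90° − 57.96° = 32.04°.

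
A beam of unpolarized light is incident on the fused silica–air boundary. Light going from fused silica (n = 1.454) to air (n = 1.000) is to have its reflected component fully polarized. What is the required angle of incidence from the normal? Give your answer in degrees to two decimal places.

Here n₂/n₁ = 1.000/1.454 = 0.6878, and Brewster's law gives tan θ_B = n₂/n₁.
So θ_B = arctan 0.6878 = 34.52°.

θ_B ≈ 34.52°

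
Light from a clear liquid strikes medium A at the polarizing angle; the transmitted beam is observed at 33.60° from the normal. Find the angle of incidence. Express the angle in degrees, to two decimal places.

Since the reflected and refracted rays are at right angles at the polarizing angle, θ_B + θ_t = 90°.
So θ_B = 90° − θ_t = 90° − 33.60° = 56.40°.

θ_B ≈ 56.40°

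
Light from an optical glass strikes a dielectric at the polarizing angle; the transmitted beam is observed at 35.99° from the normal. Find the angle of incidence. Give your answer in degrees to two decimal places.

Since the reflected and refracted rays are at right angles at the polarizing angle, θ_B + θ_t = 90°.
So θ_B = 90° − θ_t = 90° − 35.99° = 54.01°.

θ_B ≈ 54.01°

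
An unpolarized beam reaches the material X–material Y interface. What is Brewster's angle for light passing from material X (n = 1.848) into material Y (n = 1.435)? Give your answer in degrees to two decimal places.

Here n₂/n₁ = 1.435/1.848 = 0.7765, and Brewster's law gives tan θ_B = n₂/n₁.
θ_B = arctan(0.7765) = 37.83°.

θ_B ≈ 37.83°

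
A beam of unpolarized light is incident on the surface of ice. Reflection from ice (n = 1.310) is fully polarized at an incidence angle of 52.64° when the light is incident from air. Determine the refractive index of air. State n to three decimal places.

Full polarization of the reflected beam means tan θ_B = n₂/n₁, where n₁ is the incident medium (air).
n₁ = n₂ / tan θ_B = 1.310 / tan 52.64° = 1.000.

n ≈ 1.000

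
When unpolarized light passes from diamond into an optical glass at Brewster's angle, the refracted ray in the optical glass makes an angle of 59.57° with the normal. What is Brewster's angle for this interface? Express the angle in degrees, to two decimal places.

θ_B ≈ 30.43°

Brewster's condition makes the reflected and refracted beams perpendicular: θ_B + θ_t = 90°.
So θ_B = 90° − θ_t = 90° − 59.57° = 30.43°.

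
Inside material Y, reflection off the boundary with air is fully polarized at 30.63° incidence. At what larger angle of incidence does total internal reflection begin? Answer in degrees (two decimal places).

n₂/n₁ = tan 30.63° = 0.5921; the critical angle satisfies sin θ_c = n₂/n₁.
θ_c = arcsin(0.5921) = 36.31°.

θ_c ≈ 36.31°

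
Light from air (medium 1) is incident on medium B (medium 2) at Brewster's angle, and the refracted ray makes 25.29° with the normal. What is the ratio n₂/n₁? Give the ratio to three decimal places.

θ_B + θ_t = 90°, so θ_B = 90° − 25.29° = 64.71°.
Then n₂/n₁ = tan θ_B = tan 64.71° = 2.116.

n₂/n₁ ≈ 2.116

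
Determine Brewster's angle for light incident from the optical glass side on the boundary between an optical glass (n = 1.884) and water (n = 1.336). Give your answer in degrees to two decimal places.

θ_B ≈ 35.34°

tan θ_B = n₂/n₁ = 1.336/1.884 = 0.7091.
θ_B = arctan(0.7091) = 35.34°.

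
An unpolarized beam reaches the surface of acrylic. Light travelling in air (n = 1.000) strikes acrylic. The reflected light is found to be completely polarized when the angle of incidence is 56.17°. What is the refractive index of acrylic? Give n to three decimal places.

At Brewster's angle, tan θ_B = n₂/n₁ with n₁ on the incident side (air) and n₂ on the transmitted side (acrylic).
n₂ = n₁ tan θ_B = 1.000 × tan 56.17° = 1.492.

n ≈ 1.492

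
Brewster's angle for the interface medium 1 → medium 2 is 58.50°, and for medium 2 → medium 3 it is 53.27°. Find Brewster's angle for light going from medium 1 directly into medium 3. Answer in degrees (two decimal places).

θ_B ≈ 65.43°

n₂/n₁ = tan 58.50° = 1.6319 and n₃/n₂ = tan 53.27° = 1.3401.
Multiplying, n₃/n₁ = 1.6319 × 1.3401 = 2.1869, and θ_B(1→3) = arctan 2.1869 = 65.43°.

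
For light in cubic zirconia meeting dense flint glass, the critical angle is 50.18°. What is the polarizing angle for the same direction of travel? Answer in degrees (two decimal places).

θ_B ≈ 37.53°

n₂/n₁ = sin θ_c = sin 50.18° = 0.7681.
tan θ_B equals the same ratio, so θ_B = arctan(0.7681) = 37.53°.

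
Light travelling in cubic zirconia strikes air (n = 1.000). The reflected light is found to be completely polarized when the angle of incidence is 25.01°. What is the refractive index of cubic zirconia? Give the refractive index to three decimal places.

n ≈ 2.144

Brewster's law: tan θ_B = n₂/n₁ (light incident in cubic zirconia, refracted into air).
n₁ = n₂ / tan θ_B = 1.000 / tan 25.01° = 2.144.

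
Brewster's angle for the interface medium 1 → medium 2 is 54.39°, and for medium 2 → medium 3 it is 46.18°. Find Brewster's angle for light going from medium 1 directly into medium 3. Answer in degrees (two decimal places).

θ_B ≈ 55.50°

n₂/n₁ = tan 54.39° = 1.3963 and n₃/n₂ = tan 46.18° = 1.0421.
n₃/n₁ = 1.4550. Then tan θ_B(1→3) = n₃/n₁, so θ_B(1→3) = arctan(1.4550) = 55.50°.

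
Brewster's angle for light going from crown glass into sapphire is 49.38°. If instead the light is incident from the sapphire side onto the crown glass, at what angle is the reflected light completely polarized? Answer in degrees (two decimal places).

Reversing the direction swaps n₁ and n₂, so tan θ_B' = 1/tan θ_B and θ_B' = 90° − θ_B.
Hence θ_B' = 90° − 49.38° = 40.62°.

θ_B' ≈ 40.62°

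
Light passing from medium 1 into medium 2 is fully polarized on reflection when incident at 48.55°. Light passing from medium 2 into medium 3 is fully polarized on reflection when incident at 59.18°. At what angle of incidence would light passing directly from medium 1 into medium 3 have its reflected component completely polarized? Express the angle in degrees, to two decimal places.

θ_B ≈ 62.22°

n₂/n₁ = tan 48.55° = 1.1323 and n₃/n₂ = tan 59.18° = 1.6762.
n₃/n₁ = 1.8979. Then tan θ_B(1→3) = n₃/n₁, so θ_B(1→3) = arctan(1.8979) = 62.22°.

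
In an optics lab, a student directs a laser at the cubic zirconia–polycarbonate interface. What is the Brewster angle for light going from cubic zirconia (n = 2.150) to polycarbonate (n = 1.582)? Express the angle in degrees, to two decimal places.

θ_B ≈ 36.35°

The reflected p-component vanishes when tan θ_B = n₂/n₁.
Here n₂/n₁ = 1.582/2.150 = 0.7358, and Brewster's law gives tan θ_B = n₂/n₁. Taking the arctangent, θ_B = 36.35°.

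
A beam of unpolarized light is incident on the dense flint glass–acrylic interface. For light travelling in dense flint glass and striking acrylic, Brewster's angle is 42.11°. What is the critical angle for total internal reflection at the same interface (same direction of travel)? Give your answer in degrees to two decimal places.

θ_c ≈ 64.67°

tan θ_B = n₂/n₁ = tan 42.11° = 0.9039.
Total internal reflection: sin θ_c = n₂/n₁ = 0.9039.
θ_c = arcsin(0.9039) = 64.67°.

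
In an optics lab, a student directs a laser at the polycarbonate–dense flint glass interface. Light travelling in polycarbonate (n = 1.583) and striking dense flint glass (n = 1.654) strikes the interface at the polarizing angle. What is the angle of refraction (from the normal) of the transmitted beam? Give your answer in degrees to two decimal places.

θ_t ≈ 43.74°

θ_B = arctan(n₂/n₁) = arctan(1.654/1.583) = 46.26°.
At Brewster's angle the reflected and refracted rays are perpendicular, so θ_t = 90° − θ_B = 90° − 46.26° = 43.74°.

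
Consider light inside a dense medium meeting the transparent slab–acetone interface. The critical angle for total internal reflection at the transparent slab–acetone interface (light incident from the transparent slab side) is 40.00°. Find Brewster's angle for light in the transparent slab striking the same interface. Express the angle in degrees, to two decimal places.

sin θ_c = n₂/n₁, so n₂/n₁ = sin 40.00° = 0.6428.
Brewster: tan θ_B = n₂/n₁ = 0.6428.
θ_B = arctan(0.6428) = 32.73°.

θ_B ≈ 32.73°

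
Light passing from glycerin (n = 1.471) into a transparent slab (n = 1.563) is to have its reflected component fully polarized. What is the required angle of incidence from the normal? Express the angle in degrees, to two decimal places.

θ_B ≈ 46.74°

Brewster's condition: tan θ_B = n₂/n₁ = 1.563/1.471 = 1.0625.
So θ_B = arctan 1.0625 = 46.74°.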